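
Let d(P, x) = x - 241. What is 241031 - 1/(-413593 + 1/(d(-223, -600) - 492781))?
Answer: 49208552444339879/204158603847 ≈ 2.4103e+5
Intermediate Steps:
d(P, x) = -241 + x
241031 - 1/(-413593 + 1/(d(-223, -600) - 492781)) = 241031 - 1/(-413593 + 1/((-241 - 600) - 492781)) = 241031 - 1/(-413593 + 1/(-841 - 492781)) = 241031 - 1/(-413593 + 1/(-493622)) = 241031 - 1/(-413593 - 1/493622) = 241031 - 1/(-204158603847/493622) = 241031 - 1*(-493622/204158603847) = 241031 + 493622/204158603847 = 49208552444339879/204158603847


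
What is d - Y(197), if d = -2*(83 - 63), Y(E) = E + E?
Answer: -434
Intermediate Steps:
Y(E) = 2*E
d = -40 (d = -2*20 = -40)
d - Y(197) = -40 - 2*197 = -40 - 1*394 = -40 - 394 = -434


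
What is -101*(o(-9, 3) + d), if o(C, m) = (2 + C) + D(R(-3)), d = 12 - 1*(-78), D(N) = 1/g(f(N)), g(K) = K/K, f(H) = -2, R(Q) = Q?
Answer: -8484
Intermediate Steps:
g(K) = 1
D(N) = 1 (D(N) = 1/1 = 1)
d = 90 (d = 12 + 78 = 90)
o(C, m) = 3 + C (o(C, m) = (2 + C) + 1 = 3 + C)
-101*(o(-9, 3) + d) = -101*((3 - 9) + 90) = -101*(-6 + 90) = -101*84 = -8484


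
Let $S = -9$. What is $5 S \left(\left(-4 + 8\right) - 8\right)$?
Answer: $180$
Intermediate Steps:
$5 S \left(\left(-4 + 8\right) - 8\right) = 5 \left(-9\right) \left(\left(-4 + 8\right) - 8\right) = - 45 \left(4 - 8\right) = \left(-45\right) \left(-4\right) = 180$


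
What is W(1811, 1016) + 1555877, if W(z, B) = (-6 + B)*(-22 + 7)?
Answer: 1540727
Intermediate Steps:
W(z, B) = 90 - 15*B (W(z, B) = (-6 + B)*(-15) = 90 - 15*B)
W(1811, 1016) + 1555877 = (90 - 15*1016) + 1555877 = (90 - 15240) + 1555877 = -15150 + 1555877 = 1540727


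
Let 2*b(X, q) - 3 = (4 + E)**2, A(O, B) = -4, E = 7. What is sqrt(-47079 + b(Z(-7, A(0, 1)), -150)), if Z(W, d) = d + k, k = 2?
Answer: I*sqrt(47017) ≈ 216.83*I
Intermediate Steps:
Z(W, d) = 2 + d (Z(W, d) = d + 2 = 2 + d)
b(X, q) = 62 (b(X, q) = 3/2 + (4 + 7)**2/2 = 3/2 + (1/2)*11**2 = 3/2 + (1/2)*121 = 3/2 + 121/2 = 62)
sqrt(-47079 + b(Z(-7, A(0, 1)), -150)) = sqrt(-47079 + 62) = sqrt(-47017) = I*sqrt(47017)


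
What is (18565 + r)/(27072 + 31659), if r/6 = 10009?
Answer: 78619/58731 ≈ 1.3386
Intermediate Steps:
r = 60054 (r = 6*10009 = 60054)
(18565 + r)/(27072 + 31659) = (18565 + 60054)/(27072 + 31659) = 78619/58731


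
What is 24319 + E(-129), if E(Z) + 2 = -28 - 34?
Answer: 24255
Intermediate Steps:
E(Z) = -64 (E(Z) = -2 + (-28 - 34) = -2 - 62 = -64)
24319 + E(-129) = 24319 - 64 = 24255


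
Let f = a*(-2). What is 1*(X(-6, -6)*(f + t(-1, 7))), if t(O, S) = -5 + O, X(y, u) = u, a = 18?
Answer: 252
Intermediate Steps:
f = -36 (f = 18*(-2) = -36)
1*(X(-6, -6)*(f + t(-1, 7))) = 1*(-6*(-36 + (-5 - 1))) = 1*(-6*(-36 - 6)) = 1*(-6*(-42)) = 1*252 = 252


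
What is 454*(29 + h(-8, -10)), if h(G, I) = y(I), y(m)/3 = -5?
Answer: 6356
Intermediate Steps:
y(m) = -15 (y(m) = 3*(-5) = -15)
h(G, I) = -15
454*(29 + h(-8, -10)) = 454*(29 - 15) = 454*14 = 6356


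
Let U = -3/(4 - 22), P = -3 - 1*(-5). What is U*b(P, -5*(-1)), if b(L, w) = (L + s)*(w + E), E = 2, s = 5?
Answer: 49/6 ≈ 8.1667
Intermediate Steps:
P = 2 (P = -3 + 5 = 2)
b(L, w) = (2 + w)*(5 + L) (b(L, w) = (L + 5)*(w + 2) = (5 + L)*(2 + w) = (2 + w)*(5 + L))
U = ⅙ (U = -3/(-18) = -1/18*(-3) = ⅙ ≈ 0.16667)
U*b(P, -5*(-1)) = (10 + 2*2 + 5*(-5*(-1)) + 2*(-5*(-1)))/6 = (10 + 4 + 5*5 + 2*5)/6 = (10 + 4 + 25 + 10)/6 = (⅙)*49 = 49/6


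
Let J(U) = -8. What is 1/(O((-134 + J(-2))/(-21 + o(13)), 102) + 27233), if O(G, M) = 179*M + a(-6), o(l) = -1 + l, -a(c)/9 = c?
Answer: 1/45545 ≈ 2.1956e-5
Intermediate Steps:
a(c) = -9*c
O(G, M) = 54 + 179*M (O(G, M) = 179*M - 9*(-6) = 179*M + 54 = 54 + 179*M)
1/(O((-134 + J(-2))/(-21 + o(13)), 102) + 27233) = 1/((54 + 179*102) + 27233) = 1/((54 + 18258) + 27233) = 1/(18312 + 27233) = 1/45545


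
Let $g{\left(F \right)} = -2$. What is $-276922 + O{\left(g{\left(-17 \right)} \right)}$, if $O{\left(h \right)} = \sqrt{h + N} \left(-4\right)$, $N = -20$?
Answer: $-276922 - 4 i \sqrt{22} \approx -2.7692 \cdot 10^{5} - 18.762 i$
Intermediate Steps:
$O{\left(h \right)} = - 4 \sqrt{-20 + h}$ ($O{\left(h \right)} = \sqrt{h - 20} \left(-4\right) = \sqrt{-20 + h} \left(-4\right) = - 4 \sqrt{-20 + h}$)
$-276922 + O{\left(g{\left(-17 \right)} \right)} = -276922 - 4 \sqrt{-20 - 2} = -276922 - 4 \sqrt{-22} = -276922 - 4 i \sqrt{22}$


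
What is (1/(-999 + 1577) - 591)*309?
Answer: -105553473/578 ≈ -1.8262e+5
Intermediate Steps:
(1/(-999 + 1577) - 591)*309 = (1/578 - 591)*309 = -341597/578*309 = -105553473/578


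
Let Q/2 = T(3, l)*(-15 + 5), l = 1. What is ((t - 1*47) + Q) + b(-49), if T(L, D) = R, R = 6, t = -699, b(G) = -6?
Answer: -872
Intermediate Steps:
T(L, D) = 6
Q = -120 (Q = 2*(6*(-15 + 5)) = 2*(6*(-10)) = 2*(-60) = -120)
((t - 1*47) + Q) + b(-49) = ((-699 - 1*47) - 120) - 6 = ((-699 - 47) - 120) - 6 = (-746 - 120) - 6 = -866 - 6 = -872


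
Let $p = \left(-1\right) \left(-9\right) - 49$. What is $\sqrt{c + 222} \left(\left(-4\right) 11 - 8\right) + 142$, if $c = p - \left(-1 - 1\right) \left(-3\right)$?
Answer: $142 - 208 \sqrt{11} \approx -547.86$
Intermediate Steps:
$p = -40$ ($p = 9 - 49 = -40$)
$c = -46$ ($c = -40 - \left(-1 - 1\right) \left(-3\right) = -40 - \left(-2\right) \left(-3\right) = -40 - 6 = -46$)
$\sqrt{c + 222} \left(\left(-4\right) 11 - 8\right) + 142 = \sqrt{-46 + 222} \left(\left(-4\right) 11 - 8\right) + 142 = \sqrt{176} \left(-44 - 8\right) + 142 = 4 \sqrt{11} \left(-52\right) + 142 = - 208 \sqrt{11} + 142 = 142 - 208 \sqrt{11}$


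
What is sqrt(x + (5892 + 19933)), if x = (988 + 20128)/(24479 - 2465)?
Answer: sqrt(347657725259)/3669 ≈ 160.70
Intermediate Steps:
x = 10558/11007 (x = 21116/22014 = 21116*(1/22014) = 10558/11007 ≈ 0.95921)
sqrt(x + (5892 + 19933)) = sqrt(10558/11007 + (5892 + 19933)) = sqrt(10558/11007 + 25825) = sqrt(284266333/11007) = sqrt(347657725259)/3669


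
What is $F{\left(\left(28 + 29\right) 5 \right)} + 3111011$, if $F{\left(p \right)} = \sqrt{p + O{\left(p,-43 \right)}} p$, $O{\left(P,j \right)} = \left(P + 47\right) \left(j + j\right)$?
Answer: $3111011 + 285 i \sqrt{28267} \approx 3.111 \cdot 10^{6} + 47916.0 i$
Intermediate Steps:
$O{\left(P,j \right)} = 2 j \left(47 + P\right)$ ($O{\left(P,j \right)} = \left(47 + P\right) 2 j = 2 j \left(47 + P\right)$)
$F{\left(p \right)} = p \sqrt{-4042 - 85 p}$ ($F{\left(p \right)} = \sqrt{p + 2 \left(-43\right) \left(47 + p\right)} p = \sqrt{p - \left(4042 + 86 p\right)} p = \sqrt{-4042 - 85 p} p = p \sqrt{-4042 - 85 p}$)
$F{\left(\left(28 + 29\right) 5 \right)} + 3111011 = \left(28 + 29\right) 5 \sqrt{-4042 - 85 \left(28 + 29\right) 5} + 3111011 = 57 \cdot 5 \sqrt{-4042 - 85 \cdot 57 \cdot 5} + 3111011 = 285 \sqrt{-4042 - 24225} + 3111011 = 285 \sqrt{-28267} + 3111011 = 285 i \sqrt{28267} + 3111011 = 3111011 + 285 i \sqrt{28267}$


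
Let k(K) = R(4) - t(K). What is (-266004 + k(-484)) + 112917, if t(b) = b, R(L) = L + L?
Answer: -152595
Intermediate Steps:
R(L) = 2*L
k(K) = 8 - K (k(K) = 2*4 - K = 8 - K)
(-266004 + k(-484)) + 112917 = (-266004 + (8 - 1*(-484))) + 112917 = (-266004 + (8 + 484)) + 112917 = (-266004 + 492) + 112917 = -265512 + 112917 = -152595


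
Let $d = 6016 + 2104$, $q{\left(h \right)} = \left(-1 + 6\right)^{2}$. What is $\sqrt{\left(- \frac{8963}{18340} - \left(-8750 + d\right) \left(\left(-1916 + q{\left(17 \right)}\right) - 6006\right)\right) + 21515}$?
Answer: $\frac{3 i \sqrt{46282488410095}}{9170} \approx 2225.7 i$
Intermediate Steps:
$q{\left(h \right)} = 25$ ($q{\left(h \right)} = 5^{2} = 25$)
$d = 8120$
$\sqrt{\left(- \frac{8963}{18340} - \left(-8750 + d\right) \left(\left(-1916 + q{\left(17 \right)}\right) - 6006\right)\right) + 21515} = \sqrt{\left(- \frac{8963}{18340} - \left(-8750 + 8120\right) \left(\left(-1916 + 25\right) - 6006\right)\right) + 21515} = \sqrt{\left(\left(-8963\right) \frac{1}{18340} - - 630 \left(-1891 - 6006\right)\right) + 21515} = \sqrt{\left(- \frac{8963}{18340} - \left(-630\right) \left(-7897\right)\right) + 21515} = \sqrt{\left(- \frac{8963}{18340} - 4975110\right) + 21515} = \sqrt{- \frac{91243526363}{18340} + 21515} = \sqrt{- \frac{90848941263}{18340}} = \frac{3 i \sqrt{46282488410095}}{9170}$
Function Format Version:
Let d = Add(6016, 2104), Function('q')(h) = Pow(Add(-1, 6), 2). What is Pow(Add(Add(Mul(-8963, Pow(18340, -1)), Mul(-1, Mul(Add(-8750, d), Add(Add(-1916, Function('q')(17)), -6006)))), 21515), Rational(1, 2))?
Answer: Mul(Rational(3, 9170), I, Pow(46282488410095, Rational(1, 2))) ≈ Mul(2225.7, I)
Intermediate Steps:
Function('q')(h) = 25 (Function('q')(h) = Pow(5, 2) = 25)
d = 8120
Pow(Add(Add(Mul(-8963, Pow(18340, -1)), Mul(-1, Mul(Add(-8750, d), Add(Add(-1916, Function('q')(17)), -6006)))), 21515), Rational(1, 2)) = Pow(Add(Add(Mul(-8963, Pow(18340, -1)), Mul(-1, Mul(Add(-8750, 8120), Add(Add(-1916, 25), -6006)))), 21515), Rational(1, 2)) = Pow(Add(Add(Mul(-8963, Rational(1, 18340)), Mul(-1, Mul(-630, Add(-1891, -6006)))), 21515), Rational(1, 2)) = Pow(Add(Add(Rational(-8963, 18340), Mul(-1, Mul(-630, -7897))), 21515), Rational(1, 2)) = Pow(Add(Add(Rational(-8963, 18340), Mul(-1, 4975110)), 21515), Rational(1, 2)) = Pow(Add(Add(Rational(-8963, 18340), -4975110), 21515), Rational(1, 2)) = Pow(Add(Rational(-91243526363, 18340), 21515), Rational(1, 2)) = Pow(Rational(-90848941263, 18340), Rational(1, 2)) = Mul(Rational(3, 9170), I, Pow(46282488410095, Rational(1, 2)))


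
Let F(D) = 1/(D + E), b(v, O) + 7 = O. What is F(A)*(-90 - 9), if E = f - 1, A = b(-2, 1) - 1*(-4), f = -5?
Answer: 99/8 ≈ 12.375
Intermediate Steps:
b(v, O) = -7 + O
A = -2 (A = (-7 + 1) - 1*(-4) = -6 + 4 = -2)
E = -6 (E = -5 - 1 = -6)
F(D) = 1/(-6 + D) (F(D) = 1/(D - 6) = 1/(-6 + D))
F(A)*(-90 - 9) = (-90 - 9)/(-6 - 2) = -99/(-8) = -⅛*(-99) = 99/8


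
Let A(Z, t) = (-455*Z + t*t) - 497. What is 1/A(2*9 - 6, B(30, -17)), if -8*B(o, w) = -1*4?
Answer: -4/23827 ≈ -0.00016788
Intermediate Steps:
B(o, w) = ½ (B(o, w) = -(-1)*4/8 = -⅛*(-4) = ½)
A(Z, t) = -497 + t² - 455*Z (A(Z, t) = (-455*Z + t²) - 497 = (t² - 455*Z) - 497 = -497 + t² - 455*Z)
1/A(2*9 - 6, B(30, -17)) = 1/(-497 + (½)² - 455*(2*9 - 6)) = 1/(-497 + ¼ - 455*(18 - 6)) = 1/(-497 + ¼ - 455*12) = 1/(-497 + ¼ - 5460) = 1/(-23827/4) = -4/23827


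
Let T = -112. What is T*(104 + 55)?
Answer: -17808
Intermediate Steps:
T*(104 + 55) = -112*(104 + 55) = -112*159 = -17808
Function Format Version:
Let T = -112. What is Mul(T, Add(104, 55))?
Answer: -17808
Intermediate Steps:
Mul(T, Add(104, 55)) = Mul(-112, Add(104, 55)) = Mul(-112, 159) = -17808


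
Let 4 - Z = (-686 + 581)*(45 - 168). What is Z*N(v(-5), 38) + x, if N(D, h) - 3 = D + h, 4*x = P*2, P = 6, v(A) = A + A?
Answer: -400238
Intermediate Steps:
v(A) = 2*A
Z = -12911 (Z = 4 - (-686 + 581)*(45 - 168) = 4 - (-105)*(-123) = 4 - 1*12915 = 4 - 12915 = -12911)
x = 3 (x = (6*2)/4 = (1/4)*12 = 3)
N(D, h) = 3 + D + h (N(D, h) = 3 + (D + h) = 3 + D + h)
Z*N(v(-5), 38) + x = -12911*(3 + 2*(-5) + 38) + 3 = -12911*(3 - 10 + 38) + 3 = -12911*31 + 3 = -400241 + 3 = -400238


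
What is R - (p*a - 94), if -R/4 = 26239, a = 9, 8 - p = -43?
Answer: -105321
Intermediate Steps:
p = 51 (p = 8 - 1*(-43) = 8 + 43 = 51)
R = -104956 (R = -4*26239 = -104956)
R - (p*a - 94) = -104956 - (51*9 - 94) = -104956 - (459 - 94) = -104956 - 1*365 = -104956 - 365 = -105321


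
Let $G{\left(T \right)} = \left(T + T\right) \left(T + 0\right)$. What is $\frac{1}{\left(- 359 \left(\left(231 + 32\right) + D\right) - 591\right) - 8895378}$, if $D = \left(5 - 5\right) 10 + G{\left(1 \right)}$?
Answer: $- \frac{1}{8991104} \approx -1.1122 \cdot 10^{-7}$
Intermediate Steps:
$G{\left(T \right)} = 2 T^{2}$ ($G{\left(T \right)} = 2 T T = 2 T^{2}$)
$D = 2$ ($D = \left(5 - 5\right) 10 + 2 \cdot 1^{2} = \left(5 - 5\right) 10 + 2 \cdot 1 = 0 \cdot 10 + 2 = 0 + 2 = 2$)
$\frac{1}{\left(- 359 \left(\left(231 + 32\right) + D\right) - 591\right) - 8895378} = \frac{1}{\left(- 359 \left(\left(231 + 32\right) + 2\right) - 591\right) - 8895378} = \frac{1}{\left(- 359 \left(263 + 2\right) - 591\right) - 8895378} = \frac{1}{\left(\left(-359\right) 265 - 591\right) - 8895378} = \frac{1}{\left(-95135 - 591\right) - 8895378} = \frac{1}{-95726 - 8895378} = \frac{1}{-8991104} = - \frac{1}{8991104}$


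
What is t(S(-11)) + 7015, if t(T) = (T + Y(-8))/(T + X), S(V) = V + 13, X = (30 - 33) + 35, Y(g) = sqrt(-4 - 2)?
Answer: 119256/17 + I*sqrt(6)/34 ≈ 7015.1 + 0.072044*I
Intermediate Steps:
Y(g) = I*sqrt(6) (Y(g) = sqrt(-6) = I*sqrt(6))
X = 32 (X = -3 + 35 = 32)
S(V) = 13 + V
t(T) = (T + I*sqrt(6))/(32 + T) (t(T) = (T + I*sqrt(6))/(T + 32) = (T + I*sqrt(6))/(32 + T))
t(S(-11)) + 7015 = ((13 - 11) + I*sqrt(6))/(32 + (13 - 11)) + 7015 = (2 + I*sqrt(6))/(32 + 2) + 7015 = (2 + I*sqrt(6))/34 + 7015 = (1/17 + I*sqrt(6)/34) + 7015 = 119256/17 + I*sqrt(6)/34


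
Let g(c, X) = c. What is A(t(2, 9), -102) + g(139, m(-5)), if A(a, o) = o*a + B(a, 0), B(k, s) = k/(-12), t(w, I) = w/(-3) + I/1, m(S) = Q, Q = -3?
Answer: -25621/36 ≈ -711.69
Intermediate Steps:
m(S) = -3
t(w, I) = I - w/3 (t(w, I) = w*(-⅓) + I*1 = -w/3 + I = I - w/3)
B(k, s) = -k/12 (B(k, s) = k*(-1/12) = -k/12)
A(a, o) = -a/12 + a*o (A(a, o) = o*a - a/12 = a*o - a/12 = -a/12 + a*o)
A(t(2, 9), -102) + g(139, m(-5)) = (9 - ⅓*2)*(-1/12 - 102) + 139 = (9 - ⅔)*(-1225/12) + 139 = (25/3)*(-1225/12) + 139 = -30625/36 + 139 = -25621/36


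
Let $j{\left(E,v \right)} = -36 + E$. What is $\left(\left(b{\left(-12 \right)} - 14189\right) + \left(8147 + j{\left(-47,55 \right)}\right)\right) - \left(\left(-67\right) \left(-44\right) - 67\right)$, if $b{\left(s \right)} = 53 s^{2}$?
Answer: $-1374$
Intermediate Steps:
$\left(\left(b{\left(-12 \right)} - 14189\right) + \left(8147 + j{\left(-47,55 \right)}\right)\right) - \left(\left(-67\right) \left(-44\right) - 67\right) = \left(\left(53 \left(-12\right)^{2} - 14189\right) + \left(8147 - 83\right)\right) - \left(\left(-67\right) \left(-44\right) - 67\right) = \left(\left(53 \cdot 144 - 14189\right) + \left(8147 - 83\right)\right) - \left(2948 - 67\right) = \left(\left(7632 - 14189\right) + 8064\right) - 2881 = \left(-6557 + 8064\right) - 2881 = 1507 - 2881 = -1374$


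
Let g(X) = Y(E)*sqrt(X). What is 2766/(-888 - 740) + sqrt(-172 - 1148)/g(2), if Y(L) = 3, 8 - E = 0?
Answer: -1383/814 + 2*I*sqrt(165)/3 ≈ -1.699 + 8.5635*I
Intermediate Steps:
E = 8 (E = 8 - 1*0 = 8 + 0 = 8)
g(X) = 3*sqrt(X)
2766/(-888 - 740) + sqrt(-172 - 1148)/g(2) = 2766/(-888 - 740) + sqrt(-172 - 1148)/((3*sqrt(2))) = 2766/(-1628) + sqrt(-1320)*(sqrt(2)/6) = 2766*(-1/1628) + (2*I*sqrt(330))*(sqrt(2)/6) = -1383/814 + 2*I*sqrt(165)/3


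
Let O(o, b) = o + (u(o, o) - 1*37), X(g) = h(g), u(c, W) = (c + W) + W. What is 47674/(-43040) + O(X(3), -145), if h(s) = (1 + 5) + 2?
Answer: -131437/21520 ≈ -6.1077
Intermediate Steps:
u(c, W) = c + 2*W (u(c, W) = (W + c) + W = c + 2*W)
h(s) = 8 (h(s) = 6 + 2 = 8)
X(g) = 8
O(o, b) = -37 + 4*o (O(o, b) = o + ((o + 2*o) - 1*37) = o + (3*o - 37) = o + (-37 + 3*o) = -37 + 4*o)
47674/(-43040) + O(X(3), -145) = 47674/(-43040) + (-37 + 4*8) = 47674*(-1/43040) + (-37 + 32) = -23837/21520 - 5 = -131437/21520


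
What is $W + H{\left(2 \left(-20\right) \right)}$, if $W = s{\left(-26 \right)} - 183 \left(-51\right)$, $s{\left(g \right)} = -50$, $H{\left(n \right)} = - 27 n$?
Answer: $10363$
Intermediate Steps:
$W = 9283$ ($W = -50 - 183 \left(-51\right) = -50 - -9333 = -50 + 9333 = 9283$)
$W + H{\left(2 \left(-20\right) \right)} = 9283 - 27 \cdot 2 \left(-20\right) = 9283 - -1080 = 9283 + 1080 = 10363$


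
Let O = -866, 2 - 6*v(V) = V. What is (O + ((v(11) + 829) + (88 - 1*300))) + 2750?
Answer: 4999/2 ≈ 2499.5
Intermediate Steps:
v(V) = ⅓ - V/6
(O + ((v(11) + 829) + (88 - 1*300))) + 2750 = (-866 + (((⅓ - ⅙*11) + 829) + (88 - 1*300))) + 2750 = (-866 + (((⅓ - 11/6) + 829) + (88 - 300))) + 2750 = (-866 + ((-3/2 + 829) - 212)) + 2750 = (-866 + (1655/2 - 212)) + 2750 = (-866 + 1231/2) + 2750 = -501/2 + 2750 = 4999/2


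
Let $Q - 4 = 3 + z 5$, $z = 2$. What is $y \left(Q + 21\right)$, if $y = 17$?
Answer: $646$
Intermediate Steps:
$Q = 17$ ($Q = 4 + \left(3 + 2 \cdot 5\right) = 4 + \left(3 + 10\right) = 4 + 13 = 17$)
$y \left(Q + 21\right) = 17 \left(17 + 21\right) = 17 \cdot 38 = 646$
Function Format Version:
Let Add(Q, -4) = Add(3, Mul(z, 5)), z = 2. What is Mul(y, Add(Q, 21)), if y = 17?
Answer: 646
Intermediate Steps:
Q = 17 (Q = Add(4, Add(3, Mul(2, 5))) = Add(4, Add(3, 10)) = Add(4, 13) = 17)
Mul(y, Add(Q, 21)) = Mul(17, Add(17, 21)) = Mul(17, 38) = 646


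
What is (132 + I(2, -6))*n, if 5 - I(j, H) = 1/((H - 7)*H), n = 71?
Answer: 758635/78 ≈ 9726.1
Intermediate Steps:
I(j, H) = 5 - 1/(H*(-7 + H)) (I(j, H) = 5 - 1/((H - 7)*H) = 5 - 1/((-7 + H)*H) = 5 - 1/(H*(-7 + H)))
(132 + I(2, -6))*n = (132 + (-1 - 35*(-6) + 5*(-6)**2)/((-6)*(-7 - 6)))*71 = (132 - 1/6*(-1 + 210 + 5*36)/(-13))*71 = (132 - 1/6*(-1/13)*(-1 + 210 + 180))*71 = (132 - 1/6*(-1/13)*389)*71 = (132 + 389/78)*71 = (10685/78)*71 = 758635/78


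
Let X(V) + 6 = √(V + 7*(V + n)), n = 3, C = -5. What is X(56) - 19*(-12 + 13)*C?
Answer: 89 + √469 ≈ 110.66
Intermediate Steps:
X(V) = -6 + √(21 + 8*V) (X(V) = -6 + √(V + 7*(V + 3)) = -6 + √(V + 7*(3 + V)) = -6 + √(V + (21 + 7*V)) = -6 + √(21 + 8*V))
X(56) - 19*(-12 + 13)*C = (-6 + √(21 + 8*56)) - 19*(-12 + 13)*(-5) = (-6 + √(21 + 448)) - 19*1*(-5) = (-6 + √469) - 19*(-5) = (-6 + √469) - 1*(-95) = (-6 + √469) + 95 = 89 + √469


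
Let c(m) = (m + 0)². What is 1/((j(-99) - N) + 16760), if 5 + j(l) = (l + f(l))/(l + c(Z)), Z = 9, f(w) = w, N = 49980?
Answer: -1/33214 ≈ -3.0108e-5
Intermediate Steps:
c(m) = m²
j(l) = -5 + 2*l/(81 + l) (j(l) = -5 + (l + l)/(l + 9²) = -5 + (2*l)/(l + 81) = -5 + (2*l)/(81 + l) = -5 + 2*l/(81 + l))
1/((j(-99) - N) + 16760) = 1/((3*(-135 - 1*(-99))/(81 - 99) - 1*49980) + 16760) = 1/((3*(-135 + 99)/(-18) - 49980) + 16760) = 1/((3*(-1/18)*(-36) - 49980) + 16760) = 1/((6 - 49980) + 16760) = 1/(-49974 + 16760) = 1/(-33214) = -1/33214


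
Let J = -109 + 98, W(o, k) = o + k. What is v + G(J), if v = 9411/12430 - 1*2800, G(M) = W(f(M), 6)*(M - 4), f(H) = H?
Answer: -33862339/12430 ≈ -2724.2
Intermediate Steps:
W(o, k) = k + o
J = -11
G(M) = (-4 + M)*(6 + M) (G(M) = (6 + M)*(M - 4) = (6 + M)*(-4 + M) = (-4 + M)*(6 + M))
v = -34794589/12430 (v = 9411*(1/12430) - 2800 = 9411/12430 - 2800 = -34794589/12430 ≈ -2799.2)
v + G(J) = -34794589/12430 + (-4 - 11)*(6 - 11) = -34794589/12430 - 15*(-5) = -34794589/12430 + 75 = -33862339/12430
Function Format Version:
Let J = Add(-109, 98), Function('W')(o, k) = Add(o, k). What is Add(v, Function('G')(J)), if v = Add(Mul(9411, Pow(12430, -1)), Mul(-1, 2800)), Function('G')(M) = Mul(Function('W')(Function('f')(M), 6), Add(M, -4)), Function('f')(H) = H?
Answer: Rational(-33862339, 12430) ≈ -2724.2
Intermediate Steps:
Function('W')(o, k) = Add(k, o)
J = -11
Function('G')(M) = Mul(Add(-4, M), Add(6, M)) (Function('G')(M) = Mul(Add(6, M), Add(M, -4)) = Mul(Add(6, M), Add(-4, M)) = Mul(Add(-4, M), Add(6, M)))
v = Rational(-34794589, 12430) (v = Add(Mul(9411, Rational(1, 12430)), -2800) = Add(Rational(9411, 12430), -2800) = Rational(-34794589, 12430) ≈ -2799.2)
Add(v, Function('G')(J)) = Add(Rational(-34794589, 12430), Mul(Add(-4, -11), Add(6, -11))) = Add(Rational(-34794589, 12430), Mul(-15, -5)) = Add(Rational(-34794589, 12430), 75) = Rational(-33862339, 12430)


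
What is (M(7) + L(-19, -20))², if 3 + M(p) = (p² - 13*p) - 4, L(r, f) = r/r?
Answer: 2304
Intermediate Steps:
L(r, f) = 1
M(p) = -7 + p² - 13*p (M(p) = -3 + ((p² - 13*p) - 4) = -3 + (-4 + p² - 13*p) = -7 + p² - 13*p)
(M(7) + L(-19, -20))² = ((-7 + 7² - 13*7) + 1)² = ((-7 + 49 - 91) + 1)² = (-49 + 1)² = (-48)² = 2304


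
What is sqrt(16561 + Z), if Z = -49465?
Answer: 6*I*sqrt(914) ≈ 181.39*I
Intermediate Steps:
sqrt(16561 + Z) = sqrt(16561 - 49465) = sqrt(-32904) = 6*I*sqrt(914)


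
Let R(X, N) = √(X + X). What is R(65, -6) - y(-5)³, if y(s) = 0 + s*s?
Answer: -15625 + √130 ≈ -15614.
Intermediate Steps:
y(s) = s² (y(s) = 0 + s² = s²)
R(X, N) = √2*√X (R(X, N) = √(2*X) = √2*√X)
R(65, -6) - y(-5)³ = √2*√65 - ((-5)²)³ = √130 - 1*25³ = √130 - 1*15625 = √130 - 15625 = -15625 + √130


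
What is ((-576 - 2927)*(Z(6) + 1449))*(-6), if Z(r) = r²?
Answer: 31211730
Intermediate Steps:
((-576 - 2927)*(Z(6) + 1449))*(-6) = ((-576 - 2927)*(6² + 1449))*(-6) = -3503*(36 + 1449)*(-6) = -3503*1485*(-6) = -5201955*(-6) = 31211730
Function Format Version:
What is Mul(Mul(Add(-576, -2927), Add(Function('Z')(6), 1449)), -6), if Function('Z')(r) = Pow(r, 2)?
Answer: 31211730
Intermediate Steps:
Mul(Mul(Add(-576, -2927), Add(Function('Z')(6), 1449)), -6) = Mul(Mul(Add(-576, -2927), Add(Pow(6, 2), 1449)), -6) = Mul(Mul(-3503, Add(36, 1449)), -6) = Mul(Mul(-3503, 1485), -6) = Mul(-5201955, -6) = 31211730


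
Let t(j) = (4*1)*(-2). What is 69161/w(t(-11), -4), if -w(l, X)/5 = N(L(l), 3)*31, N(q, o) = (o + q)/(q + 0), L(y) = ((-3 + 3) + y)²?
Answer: -142784/335 ≈ -426.22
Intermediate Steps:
t(j) = -8 (t(j) = 4*(-2) = -8)
L(y) = y² (L(y) = (0 + y)² = y²)
N(q, o) = (o + q)/q
w(l, X) = -155*(3 + l²)/l² (w(l, X) = -5*(3 + l²)/(l²)*31 = -5*(3 + l²)/l²*31 = -155*(3 + l²)/l²)
69161/w(t(-11), -4) = 69161/(-155 - 465/(-8)²) = 69161/(-155 - 465*1/64) = 69161/(-155 - 465/64) = 69161/(-10385/64) = 69161*(-64/10385) = -142784/335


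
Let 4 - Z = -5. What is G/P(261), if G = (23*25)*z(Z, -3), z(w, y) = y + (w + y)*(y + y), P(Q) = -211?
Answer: 22425/211 ≈ 106.28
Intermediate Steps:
Z = 9 (Z = 4 - 1*(-5) = 4 + 5 = 9)
z(w, y) = y + 2*y*(w + y) (z(w, y) = y + (w + y)*(2*y) = y + 2*y*(w + y))
G = -22425 (G = (23*25)*(-3*(1 + 2*9 + 2*(-3))) = 575*(-3*(1 + 18 - 6)) = 575*(-3*13) = 575*(-39) = -22425)
G/P(261) = -22425/(-211) = -22425*(-1/211) = 22425/211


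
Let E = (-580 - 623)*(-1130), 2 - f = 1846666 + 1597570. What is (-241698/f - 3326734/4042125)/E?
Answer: -1746846137251/3154243448500346250 ≈ -5.5381e-7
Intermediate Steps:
f = -3444234 (f = 2 - (1846666 + 1597570) = 2 - 1*3444236 = 2 - 3444236 = -3444234)
E = 1359390 (E = -1203*(-1130) = 1359390)
(-241698/f - 3326734/4042125)/E = (-241698/(-3444234) - 3326734/4042125)/1359390 = (-241698*(-1/3444234) - 3326734*1/4042125)*(1/1359390) = (40283/574039 - 3326734/4042125)*(1/1359390) = -1746846137251/2320337392875*1/1359390 = -1746846137251/3154243448500346250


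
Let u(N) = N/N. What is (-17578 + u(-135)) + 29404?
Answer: 11827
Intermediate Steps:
u(N) = 1
(-17578 + u(-135)) + 29404 = (-17578 + 1) + 29404 = -17577 + 29404 = 11827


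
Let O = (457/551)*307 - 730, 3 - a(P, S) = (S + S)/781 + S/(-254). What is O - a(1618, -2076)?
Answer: -25987967134/54652037 ≈ -475.52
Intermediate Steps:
a(P, S) = 3 + 273*S/198374 (a(P, S) = 3 - ((S + S)/781 + S/(-254)) = 3 - ((2*S)*(1/781) + S*(-1/254)) = 3 - (2*S/781 - S/254) = 3 - (-273)*S/198374 = 3 + 273*S/198374)
O = -261931/551 (O = (457*(1/551))*307 - 730 = (457/551)*307 - 730 = 140299/551 - 730 = -261931/551 ≈ -475.37)
O - a(1618, -2076) = -261931/551 - (3 + (273/198374)*(-2076)) = -261931/551 - (3 - 283374/99187) = -261931/551 - 1*14187/99187 = -261931/551 - 14187/99187 = -25987967134/54652037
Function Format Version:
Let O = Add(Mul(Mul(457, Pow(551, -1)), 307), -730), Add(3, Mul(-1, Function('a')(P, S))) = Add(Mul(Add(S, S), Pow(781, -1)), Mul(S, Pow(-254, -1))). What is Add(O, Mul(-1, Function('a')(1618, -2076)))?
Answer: Rational(-25987967134, 54652037) ≈ -475.52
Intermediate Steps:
Function('a')(P, S) = Add(3, Mul(Rational(273, 198374), S)) (Function('a')(P, S) = Add(3, Mul(-1, Add(Mul(Add(S, S), Pow(781, -1)), Mul(S, Pow(-254, -1))))) = Add(3, Mul(-1, Add(Mul(Mul(2, S), Rational(1, 781)), Mul(S, Rational(-1, 254))))) = Add(3, Mul(-1, Add(Mul(Rational(2, 781), S), Mul(Rational(-1, 254), S)))) = Add(3, Mul(-1, Mul(Rational(-273, 198374), S))) = Add(3, Mul(Rational(273, 198374), S)))
O = Rational(-261931, 551) (O = Add(Mul(Mul(457, Rational(1, 551)), 307), -730) = Add(Mul(Rational(457, 551), 307), -730) = Add(Rational(140299, 551), -730) = Rational(-261931, 551) ≈ -475.37)
Add(O, Mul(-1, Function('a')(1618, -2076))) = Add(Rational(-261931, 551), Mul(-1, Add(3, Mul(Rational(273, 198374), -2076)))) = Add(Rational(-261931, 551), Mul(-1, Add(3, Rational(-283374, 99187)))) = Add(Rational(-261931, 551), Mul(-1, Rational(14187, 99187))) = Add(Rational(-261931, 551), Rational(-14187, 99187)) = Rational(-25987967134, 54652037)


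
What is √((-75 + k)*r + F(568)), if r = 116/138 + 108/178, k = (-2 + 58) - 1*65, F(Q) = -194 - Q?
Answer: I*√3702363866/2047 ≈ 29.725*I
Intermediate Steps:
k = -9 (k = 56 - 65 = -9)
r = 8888/6141 (r = 116*(1/138) + 108*(1/178) = 58/69 + 54/89 = 8888/6141 ≈ 1.4473)
√((-75 + k)*r + F(568)) = √((-75 - 9)*(8888/6141) + (-194 - 1*568)) = √(-84*8888/6141 + (-194 - 568)) = √(-248864/2047 - 762) = √(-1808678/2047) = I*√3702363866/2047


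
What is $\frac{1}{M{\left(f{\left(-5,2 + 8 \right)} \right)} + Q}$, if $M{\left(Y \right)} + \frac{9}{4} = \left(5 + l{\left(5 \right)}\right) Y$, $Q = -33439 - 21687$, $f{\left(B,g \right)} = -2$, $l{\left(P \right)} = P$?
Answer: $- \frac{4}{220593} \approx -1.8133 \cdot 10^{-5}$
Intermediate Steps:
$Q = -55126$
$M{\left(Y \right)} = - \frac{9}{4} + 10 Y$ ($M{\left(Y \right)} = - \frac{9}{4} + \left(5 + 5\right) Y = - \frac{9}{4} + 10 Y$)
$\frac{1}{M{\left(f{\left(-5,2 + 8 \right)} \right)} + Q} = \frac{1}{\left(- \frac{9}{4} + 10 \left(-2\right)\right) - 55126} = \frac{1}{\left(- \frac{9}{4} - 20\right) - 55126} = \frac{1}{- \frac{89}{4} - 55126} = \frac{1}{- \frac{220593}{4}} = - \frac{4}{220593}$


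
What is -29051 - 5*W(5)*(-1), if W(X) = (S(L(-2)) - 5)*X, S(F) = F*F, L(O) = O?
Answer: -29076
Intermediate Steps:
S(F) = F**2
W(X) = -X (W(X) = ((-2)**2 - 5)*X = (4 - 5)*X = -X)
-29051 - 5*W(5)*(-1) = -29051 - 5*(-1*5)*(-1) = -29051 - 5*(-5)*(-1) = -29051 - (-25)*(-1) = -29051 - 1*25 = -29051 - 25 = -29076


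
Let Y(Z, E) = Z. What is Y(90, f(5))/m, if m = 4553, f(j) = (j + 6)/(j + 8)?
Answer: 90/4553 ≈ 0.019767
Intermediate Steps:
f(j) = (6 + j)/(8 + j)
Y(90, f(5))/m = 90/4553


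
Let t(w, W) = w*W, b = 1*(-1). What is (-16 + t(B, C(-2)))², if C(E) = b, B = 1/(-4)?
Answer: 3969/16 ≈ 248.06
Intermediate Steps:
B = -¼ ≈ -0.25000
b = -1
C(E) = -1
t(w, W) = W*w
(-16 + t(B, C(-2)))² = (-16 - 1*(-¼))² = (-16 + ¼)² = (-63/4)² = 3969/16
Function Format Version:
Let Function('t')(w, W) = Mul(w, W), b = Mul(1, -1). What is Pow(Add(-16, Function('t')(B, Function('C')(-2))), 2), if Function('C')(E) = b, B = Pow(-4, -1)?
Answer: Rational(3969, 16) ≈ 248.06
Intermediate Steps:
B = Rational(-1, 4) ≈ -0.25000
b = -1
Function('C')(E) = -1
Function('t')(w, W) = Mul(W, w)
Pow(Add(-16, Function('t')(B, Function('C')(-2))), 2) = Pow(Add(-16, Mul(-1, Rational(-1, 4))), 2) = Pow(Add(-16, Rational(1, 4)), 2) = Pow(Rational(-63, 4), 2) = Rational(3969, 16)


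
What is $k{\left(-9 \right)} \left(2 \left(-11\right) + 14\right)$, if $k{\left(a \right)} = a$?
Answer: $72$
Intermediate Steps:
$k{\left(-9 \right)} \left(2 \left(-11\right) + 14\right) = - 9 \left(2 \left(-11\right) + 14\right) = - 9 \left(-22 + 14\right) = \left(-9\right) \left(-8\right) = 72$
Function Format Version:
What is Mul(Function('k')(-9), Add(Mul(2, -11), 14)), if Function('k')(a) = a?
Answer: 72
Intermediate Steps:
Mul(Function('k')(-9), Add(Mul(2, -11), 14)) = Mul(-9, Add(Mul(2, -11), 14)) = Mul(-9, Add(-22, 14)) = Mul(-9, -8) = 72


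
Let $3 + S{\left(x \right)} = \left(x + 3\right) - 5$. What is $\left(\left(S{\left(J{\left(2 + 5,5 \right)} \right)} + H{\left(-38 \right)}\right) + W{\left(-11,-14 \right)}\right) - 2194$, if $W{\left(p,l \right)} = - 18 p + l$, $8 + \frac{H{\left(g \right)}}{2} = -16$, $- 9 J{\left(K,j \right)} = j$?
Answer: $- \frac{18572}{9} \approx -2063.6$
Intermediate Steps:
$J{\left(K,j \right)} = - \frac{j}{9}$
$H{\left(g \right)} = -48$ ($H{\left(g \right)} = -16 + 2 \left(-16\right) = -16 - 32 = -48$)
$W{\left(p,l \right)} = l - 18 p$
$S{\left(x \right)} = -5 + x$ ($S{\left(x \right)} = -3 + \left(\left(x + 3\right) - 5\right) = -3 + \left(\left(3 + x\right) - 5\right) = -3 + \left(-2 + x\right) = -5 + x$)
$\left(\left(S{\left(J{\left(2 + 5,5 \right)} \right)} + H{\left(-38 \right)}\right) + W{\left(-11,-14 \right)}\right) - 2194 = \left(\left(\left(-5 - \frac{5}{9}\right) - 48\right) - -184\right) - 2194 = \left(\left(\left(-5 - \frac{5}{9}\right) - 48\right) + \left(-14 + 198\right)\right) - 2194 = \left(\left(- \frac{50}{9} - 48\right) + 184\right) - 2194 = \left(- \frac{482}{9} + 184\right) - 2194 = \frac{1174}{9} - 2194 = - \frac{18572}{9}$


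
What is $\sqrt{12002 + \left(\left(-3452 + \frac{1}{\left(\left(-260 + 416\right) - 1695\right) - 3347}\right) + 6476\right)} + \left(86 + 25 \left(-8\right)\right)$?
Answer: $-114 + \frac{\sqrt{358715633010}}{4886} \approx 8.5806$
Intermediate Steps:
$\sqrt{12002 + \left(\left(-3452 + \frac{1}{\left(\left(-260 + 416\right) - 1695\right) - 3347}\right) + 6476\right)} + \left(86 + 25 \left(-8\right)\right) = \sqrt{12002 + \left(\left(-3452 + \frac{1}{\left(156 - 1695\right) - 3347}\right) + 6476\right)} + \left(86 - 200\right) = \sqrt{12002 + \left(\left(-3452 + \frac{1}{-1539 - 3347}\right) + 6476\right)} - 114 = \sqrt{12002 + \left(\left(-3452 + \frac{1}{-4886}\right) + 6476\right)} - 114 = \sqrt{12002 + \left(\left(-3452 - \frac{1}{4886}\right) + 6476\right)} - 114 = \sqrt{12002 + \left(- \frac{16866473}{4886} + 6476\right)} - 114 = \sqrt{12002 + \frac{14775263}{4886}} - 114 = \sqrt{\frac{73417035}{4886}} - 114 = \frac{\sqrt{358715633010}}{4886} - 114 = -114 + \frac{\sqrt{358715633010}}{4886}$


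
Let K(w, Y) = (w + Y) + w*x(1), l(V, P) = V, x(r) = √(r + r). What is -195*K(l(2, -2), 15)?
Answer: -3315 - 390*√2 ≈ -3866.5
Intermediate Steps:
x(r) = √2*√r (x(r) = √(2*r) = √2*√r)
K(w, Y) = Y + w + w*√2 (K(w, Y) = (w + Y) + w*(√2*√1) = (Y + w) + w*(√2*1) = (Y + w) + w*√2 = Y + w + w*√2)
-195*K(l(2, -2), 15) = -195*(15 + 2 + 2*√2) = -195*(17 + 2*√2) = -3315 - 390*√2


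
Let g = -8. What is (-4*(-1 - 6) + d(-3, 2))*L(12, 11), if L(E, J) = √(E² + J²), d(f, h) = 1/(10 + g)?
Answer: 57*√265/2 ≈ 463.95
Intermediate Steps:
d(f, h) = ½ (d(f, h) = 1/(10 - 8) = 1/2 = ½)
(-4*(-1 - 6) + d(-3, 2))*L(12, 11) = (-4*(-1 - 6) + ½)*√(12² + 11²) = (-4*(-7) + ½)*√(144 + 121) = (28 + ½)*√265 = 57*√265/2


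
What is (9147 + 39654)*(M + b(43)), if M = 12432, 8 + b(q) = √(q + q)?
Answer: 606303624 + 48801*√86 ≈ 6.0676e+8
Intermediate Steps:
b(q) = -8 + √2*√q (b(q) = -8 + √(q + q) = -8 + √(2*q) = -8 + √2*√q)
(9147 + 39654)*(M + b(43)) = (9147 + 39654)*(12432 + (-8 + √2*√43)) = 48801*(12432 + (-8 + √86)) = 48801*(12424 + √86) = 606303624 + 48801*√86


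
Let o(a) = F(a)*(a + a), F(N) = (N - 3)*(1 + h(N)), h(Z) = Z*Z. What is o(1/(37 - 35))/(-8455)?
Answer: 5/13528 ≈ 0.00036960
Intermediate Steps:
h(Z) = Z**2
F(N) = (1 + N**2)*(-3 + N) (F(N) = (N - 3)*(1 + N**2) = (-3 + N)*(1 + N**2) = (1 + N**2)*(-3 + N))
o(a) = 2*a*(-3 + a + a**3 - 3*a**2) (o(a) = (-3 + a + a**3 - 3*a**2)*(a + a) = (-3 + a + a**3 - 3*a**2)*(2*a) = 2*a*(-3 + a + a**3 - 3*a**2))
o(1/(37 - 35))/(-8455) = (2*(-3 + 1/(37 - 35) + (1/(37 - 35))**3 - 3/(37 - 35)**2)/(37 - 35))/(-8455) = (2*(-3 + 1/2 + (1/2)**3 - 3*(1/2)**2)/2)*(-1/8455) = (2*(1/2)*(-3 + 1/2 + (1/2)**3 - 3*(1/2)**2))*(-1/8455) = (2*(1/2)*(-3 + 1/2 + 1/8 - 3*1/4))*(-1/8455) = (2*(1/2)*(-3 + 1/2 + 1/8 - 3/4))*(-1/8455) = (2*(1/2)*(-25/8))*(-1/8455) = -25/8*(-1/8455) = 5/13528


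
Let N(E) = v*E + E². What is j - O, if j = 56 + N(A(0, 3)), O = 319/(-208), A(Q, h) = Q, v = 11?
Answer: 11967/208 ≈ 57.534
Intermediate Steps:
O = -319/208 (O = 319*(-1/208) = -319/208 ≈ -1.5337)
N(E) = E² + 11*E (N(E) = 11*E + E² = E² + 11*E)
j = 56 (j = 56 + 0*(11 + 0) = 56 + 0*11 = 56 + 0 = 56)
j - O = 56 - 1*(-319/208) = 56 + 319/208 = 11967/208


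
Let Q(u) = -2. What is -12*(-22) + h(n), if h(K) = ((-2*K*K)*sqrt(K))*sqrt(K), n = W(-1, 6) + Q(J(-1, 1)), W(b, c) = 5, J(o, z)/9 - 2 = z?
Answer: 210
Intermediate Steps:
J(o, z) = 18 + 9*z
n = 3 (n = 5 - 2 = 3)
h(K) = -2*K**3 (h(K) = ((-2*K**2)*sqrt(K))*sqrt(K) = (-2*K**(5/2))*sqrt(K) = -2*K**3)
-12*(-22) + h(n) = -12*(-22) - 2*3**3 = 264 - 2*27 = 264 - 54 = 210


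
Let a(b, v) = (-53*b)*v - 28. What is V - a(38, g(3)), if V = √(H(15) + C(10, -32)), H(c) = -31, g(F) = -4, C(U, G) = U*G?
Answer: -8028 + 3*I*√39 ≈ -8028.0 + 18.735*I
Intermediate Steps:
C(U, G) = G*U
a(b, v) = -28 - 53*b*v (a(b, v) = -53*b*v - 28 = -28 - 53*b*v)
V = 3*I*√39 (V = √(-31 - 32*10) = √(-31 - 320) = √(-351) = 3*I*√39 ≈ 18.735*I)
V - a(38, g(3)) = 3*I*√39 - (-28 - 53*38*(-4)) = 3*I*√39 - (-28 + 8056) = 3*I*√39 - 1*8028 = 3*I*√39 - 8028 = -8028 + 3*I*√39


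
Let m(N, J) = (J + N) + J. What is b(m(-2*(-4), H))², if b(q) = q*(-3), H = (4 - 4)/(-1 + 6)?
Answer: 576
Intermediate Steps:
H = 0 (H = 0/5 = 0*(⅕) = 0)
m(N, J) = N + 2*J
b(q) = -3*q
b(m(-2*(-4), H))² = (-3*(-2*(-4) + 2*0))² = (-3*(8 + 0))² = (-3*8)² = (-24)² = 576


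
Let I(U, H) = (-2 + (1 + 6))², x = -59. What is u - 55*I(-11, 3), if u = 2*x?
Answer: -1493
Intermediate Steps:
I(U, H) = 25 (I(U, H) = (-2 + 7)² = 5² = 25)
u = -118 (u = 2*(-59) = -118)
u - 55*I(-11, 3) = -118 - 55*25 = -118 - 1375 = -1493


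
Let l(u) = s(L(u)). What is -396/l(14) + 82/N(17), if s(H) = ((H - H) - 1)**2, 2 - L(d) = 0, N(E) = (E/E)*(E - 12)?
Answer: -1898/5 ≈ -379.60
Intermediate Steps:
N(E) = -12 + E (N(E) = 1*(-12 + E) = -12 + E)
L(d) = 2 (L(d) = 2 - 1*0 = 2 + 0 = 2)
s(H) = 1 (s(H) = (0 - 1)**2 = (-1)**2 = 1)
l(u) = 1
-396/l(14) + 82/N(17) = -396/1 + 82/(-12 + 17) = -396*1 + 82/5 = -396 + 82*(1/5) = -396 + 82/5 = -1898/5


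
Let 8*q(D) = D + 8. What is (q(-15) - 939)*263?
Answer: -1977497/8 ≈ -2.4719e+5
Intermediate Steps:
q(D) = 1 + D/8 (q(D) = (D + 8)/8 = (8 + D)/8 = 1 + D/8)
(q(-15) - 939)*263 = ((1 + (⅛)*(-15)) - 939)*263 = ((1 - 15/8) - 939)*263 = (-7/8 - 939)*263 = -7519/8*263 = -1977497/8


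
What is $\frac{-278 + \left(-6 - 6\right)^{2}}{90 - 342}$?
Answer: $\frac{67}{126} \approx 0.53175$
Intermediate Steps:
$\frac{-278 + \left(-6 - 6\right)^{2}}{90 - 342} = \frac{-278 + \left(-12\right)^{2}}{-252} = \left(-278 + 144\right) \left(- \frac{1}{252}\right) = \left(-134\right) \left(- \frac{1}{252}\right) = \frac{67}{126}$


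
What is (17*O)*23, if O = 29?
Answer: 11339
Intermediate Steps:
(17*O)*23 = (17*29)*23 = 493*23 = 11339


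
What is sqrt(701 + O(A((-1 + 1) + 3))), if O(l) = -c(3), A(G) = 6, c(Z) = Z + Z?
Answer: sqrt(695) ≈ 26.363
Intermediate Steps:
c(Z) = 2*Z
O(l) = -6 (O(l) = -2*3 = -1*6 = -6)
sqrt(701 + O(A((-1 + 1) + 3))) = sqrt(701 - 6) = sqrt(695)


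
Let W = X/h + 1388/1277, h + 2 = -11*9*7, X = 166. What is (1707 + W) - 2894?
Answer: -1052727627/887515 ≈ -1186.2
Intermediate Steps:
h = -695 (h = -2 - 11*9*7 = -2 - 99*7 = -2 - 693 = -695)
W = 752678/887515 (W = 166/(-695) + 1388/1277 = 166*(-1/695) + 1388*(1/1277) = -166/695 + 1388/1277 = 752678/887515 ≈ 0.84807)
(1707 + W) - 2894 = (1707 + 752678/887515) - 2894 = 1515740783/887515 - 2894 = -1052727627/887515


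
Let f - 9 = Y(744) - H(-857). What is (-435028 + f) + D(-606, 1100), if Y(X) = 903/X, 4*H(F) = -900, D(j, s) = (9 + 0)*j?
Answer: -109181203/248 ≈ -4.4025e+5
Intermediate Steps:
D(j, s) = 9*j
H(F) = -225 (H(F) = (¼)*(-900) = -225)
f = 58333/248 (f = 9 + (903/744 - 1*(-225)) = 9 + (903*(1/744) + 225) = 9 + (301/248 + 225) = 9 + 56101/248 = 58333/248 ≈ 235.21)
(-435028 + f) + D(-606, 1100) = (-435028 + 58333/248) + 9*(-606) = -107828611/248 - 5454 = -109181203/248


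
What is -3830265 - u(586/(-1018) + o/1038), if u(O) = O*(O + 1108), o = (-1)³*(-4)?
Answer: -267255898958859334/69786317241 ≈ -3.8296e+6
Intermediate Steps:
o = 4 (o = -1*(-4) = 4)
u(O) = O*(1108 + O)
-3830265 - u(586/(-1018) + o/1038) = -3830265 - (586/(-1018) + 4/1038)*(1108 + (586/(-1018) + 4/1038)) = -3830265 - (586*(-1/1018) + 4*(1/1038))*(1108 + (586*(-1/1018) + 4*(1/1038))) = -3830265 - (-293/509 + 2/519)*(1108 + (-293/509 + 2/519)) = -3830265 - (-151049)*(1108 - 151049/264171)/264171 = -3830265 - (-151049)*292550419/(264171*264171) = -3830265 - 1*(-44189448239531/69786317241) = -3830265 + 44189448239531/69786317241 = -267255898958859334/69786317241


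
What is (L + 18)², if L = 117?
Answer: 18225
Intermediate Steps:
(L + 18)² = (117 + 18)² = 135² = 18225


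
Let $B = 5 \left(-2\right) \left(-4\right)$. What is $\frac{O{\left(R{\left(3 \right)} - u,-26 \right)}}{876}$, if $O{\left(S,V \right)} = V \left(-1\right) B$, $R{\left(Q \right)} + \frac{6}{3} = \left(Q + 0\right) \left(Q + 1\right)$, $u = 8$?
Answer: $\frac{260}{219} \approx 1.1872$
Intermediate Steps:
$R{\left(Q \right)} = -2 + Q \left(1 + Q\right)$ ($R{\left(Q \right)} = -2 + \left(Q + 0\right) \left(Q + 1\right) = -2 + Q \left(1 + Q\right)$)
$B = 40$ ($B = \left(-10\right) \left(-4\right) = 40$)
$O{\left(S,V \right)} = - 40 V$ ($O{\left(S,V \right)} = V \left(-1\right) 40 = - V 40 = - 40 V$)
$\frac{O{\left(R{\left(3 \right)} - u,-26 \right)}}{876} = \frac{\left(-40\right) \left(-26\right)}{876} = 1040 \cdot \frac{1}{876} = \frac{260}{219}$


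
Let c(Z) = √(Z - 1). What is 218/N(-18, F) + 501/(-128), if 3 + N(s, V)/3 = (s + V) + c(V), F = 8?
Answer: -303119/31104 - 109*√7/243 ≈ -10.932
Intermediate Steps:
c(Z) = √(-1 + Z)
N(s, V) = -9 + 3*V + 3*s + 3*√(-1 + V) (N(s, V) = -9 + 3*((s + V) + √(-1 + V)) = -9 + 3*((V + s) + √(-1 + V)) = -9 + 3*(V + s + √(-1 + V)) = -9 + (3*V + 3*s + 3*√(-1 + V)) = -9 + 3*V + 3*s + 3*√(-1 + V))
218/N(-18, F) + 501/(-128) = 218/(-9 + 3*8 + 3*(-18) + 3*√(-1 + 8)) + 501/(-128) = 218/(-9 + 24 - 54 + 3*√7) + 501*(-1/128) = 218/(-39 + 3*√7) - 501/128 = -501/128 + 218/(-39 + 3*√7)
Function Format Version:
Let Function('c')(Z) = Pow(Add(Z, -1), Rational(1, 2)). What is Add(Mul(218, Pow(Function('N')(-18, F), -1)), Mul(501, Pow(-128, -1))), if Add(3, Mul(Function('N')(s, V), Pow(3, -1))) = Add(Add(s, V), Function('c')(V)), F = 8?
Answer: Add(Rational(-303119, 31104), Mul(Rational(-109, 243), Pow(7, Rational(1, 2)))) ≈ -10.932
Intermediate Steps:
Function('c')(Z) = Pow(Add(-1, Z), Rational(1, 2))
Function('N')(s, V) = Add(-9, Mul(3, V), Mul(3, s), Mul(3, Pow(Add(-1, V), Rational(1, 2)))) (Function('N')(s, V) = Add(-9, Mul(3, Add(Add(s, V), Pow(Add(-1, V), Rational(1, 2))))) = Add(-9, Mul(3, Add(Add(V, s), Pow(Add(-1, V), Rational(1, 2))))) = Add(-9, Mul(3, Add(V, s, Pow(Add(-1, V), Rational(1, 2))))) = Add(-9, Add(Mul(3, V), Mul(3, s), Mul(3, Pow(Add(-1, V), Rational(1, 2))))) = Add(-9, Mul(3, V), Mul(3, s), Mul(3, Pow(Add(-1, V), Rational(1, 2)))))
Add(Mul(218, Pow(Function('N')(-18, F), -1)), Mul(501, Pow(-128, -1))) = Add(Mul(218, Pow(Add(-9, Mul(3, 8), Mul(3, -18), Mul(3, Pow(Add(-1, 8), Rational(1, 2)))), -1)), Mul(501, Pow(-128, -1))) = Add(Mul(218, Pow(Add(-9, 24, -54, Mul(3, Pow(7, Rational(1, 2)))), -1)), Mul(501, Rational(-1, 128))) = Add(Mul(218, Pow(Add(-39, Mul(3, Pow(7, Rational(1, 2)))), -1)), Rational(-501, 128)) = Add(Rational(-501, 128), Mul(218, Pow(Add(-39, Mul(3, Pow(7, Rational(1, 2)))), -1)))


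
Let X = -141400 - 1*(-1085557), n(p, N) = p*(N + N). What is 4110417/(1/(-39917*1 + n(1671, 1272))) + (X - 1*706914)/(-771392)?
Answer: 13352337160122246405/771392 ≈ 1.7309e+13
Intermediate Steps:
n(p, N) = 2*N*p (n(p, N) = p*(2*N) = 2*N*p)
X = 944157 (X = -141400 + 1085557 = 944157)
4110417/(1/(-39917*1 + n(1671, 1272))) + (X - 1*706914)/(-771392) = 4110417/(1/(-39917*1 + 2*1272*1671)) + (944157 - 1*706914)/(-771392) = 4110417/(1/(-39917 + 4251024)) + (944157 - 706914)*(-1/771392) = 4110417/(1/4211107) + 237243*(-1/771392) = 4110417/(1/4211107) - 237243/771392 = 4110417*4211107 - 237243/771392 = 17309405801619 - 237243/771392 = 13352337160122246405/771392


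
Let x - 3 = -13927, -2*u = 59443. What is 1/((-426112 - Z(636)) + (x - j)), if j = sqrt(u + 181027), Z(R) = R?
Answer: -881344/388383320557 + sqrt(605222)/388383320557 ≈ -2.2673e-6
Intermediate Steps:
u = -59443/2 (u = -1/2*59443 = -59443/2 ≈ -29722.)
x = -13924 (x = 3 - 13927 = -13924)
j = sqrt(605222)/2 (j = sqrt(-59443/2 + 181027) = sqrt(302611/2) = sqrt(605222)/2 ≈ 388.98)
1/((-426112 - Z(636)) + (x - j)) = 1/((-426112 - 1*636) + (-13924 - sqrt(605222)/2)) = 1/((-426112 - 636) + (-13924 - sqrt(605222)/2)) = 1/(-426748 + (-13924 - sqrt(605222)/2)) = 1/(-440672 - sqrt(605222)/2)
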